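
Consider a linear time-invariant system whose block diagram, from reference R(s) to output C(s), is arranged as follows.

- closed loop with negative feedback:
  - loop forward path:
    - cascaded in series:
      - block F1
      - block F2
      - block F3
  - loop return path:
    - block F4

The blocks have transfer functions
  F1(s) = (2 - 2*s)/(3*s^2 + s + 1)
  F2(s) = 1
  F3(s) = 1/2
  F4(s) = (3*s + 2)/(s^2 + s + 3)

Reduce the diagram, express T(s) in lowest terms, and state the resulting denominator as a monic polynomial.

Step 1 - series reduction of F1, F2, F3: (1 - s)/(3*s^2 + s + 1)
Step 2 - feedback reduction of (F1*F2*F3), F4: (-s^3 - 2*s + 3)/(3*s^4 + 4*s^3 + 8*s^2 + 5*s + 5)
That last expression is T(s), already simplified. Scaling its denominator by 1/3 (the reciprocal of the leading coefficient) yields the monic denominator.

Hence the answer: s^4 + 4*s^3/3 + 8*s^2/3 + 5*s/3 + 5/3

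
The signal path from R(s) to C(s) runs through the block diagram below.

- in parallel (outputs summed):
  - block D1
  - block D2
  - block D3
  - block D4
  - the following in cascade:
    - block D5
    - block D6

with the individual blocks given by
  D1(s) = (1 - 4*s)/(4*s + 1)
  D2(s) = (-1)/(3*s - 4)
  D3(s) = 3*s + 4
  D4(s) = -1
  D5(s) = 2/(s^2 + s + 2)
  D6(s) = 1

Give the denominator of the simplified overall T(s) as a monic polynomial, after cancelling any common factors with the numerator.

Step 1. series reduction of D5, D6: 2/(s^2 + s + 2)
Step 2. combine D1, D2, D3, D4, (D5*D6) in parallel: (36*s^5 + 21*s^4 + 21*s^3 - 59*s^2 - 115*s - 42)/(12*s^4 - s^3 + 7*s^2 - 30*s - 8)
The result of step 2 is T(s) in lowest terms. Its denominator has leading coefficient 12; dividing the denominator through by 12 makes it monic.

Answer: s^4 - s^3/12 + 7*s^2/12 - 5*s/2 - 2/3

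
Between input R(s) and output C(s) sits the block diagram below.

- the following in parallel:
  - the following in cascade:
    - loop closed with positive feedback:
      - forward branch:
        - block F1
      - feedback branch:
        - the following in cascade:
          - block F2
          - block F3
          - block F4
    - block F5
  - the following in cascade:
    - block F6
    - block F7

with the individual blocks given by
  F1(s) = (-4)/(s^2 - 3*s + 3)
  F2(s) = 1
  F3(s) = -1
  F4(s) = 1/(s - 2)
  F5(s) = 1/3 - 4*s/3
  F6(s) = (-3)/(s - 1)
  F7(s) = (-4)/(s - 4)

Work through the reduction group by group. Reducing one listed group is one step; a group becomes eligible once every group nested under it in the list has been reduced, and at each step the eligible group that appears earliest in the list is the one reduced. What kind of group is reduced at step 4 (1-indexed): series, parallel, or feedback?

1. cascade F2, F3, F4
2. collapse the loop (F1 forward, (F2*F3*F4) return)
3. cascade [F1/(1-F1*(F2*F3*F4))], F5
4. series reduction of F6, F7
5. combine ([F1/(1-F1*(F2*F3*F4))]*F5), (F6*F7) in parallel
So the answer for step 4 is series.

Answer: series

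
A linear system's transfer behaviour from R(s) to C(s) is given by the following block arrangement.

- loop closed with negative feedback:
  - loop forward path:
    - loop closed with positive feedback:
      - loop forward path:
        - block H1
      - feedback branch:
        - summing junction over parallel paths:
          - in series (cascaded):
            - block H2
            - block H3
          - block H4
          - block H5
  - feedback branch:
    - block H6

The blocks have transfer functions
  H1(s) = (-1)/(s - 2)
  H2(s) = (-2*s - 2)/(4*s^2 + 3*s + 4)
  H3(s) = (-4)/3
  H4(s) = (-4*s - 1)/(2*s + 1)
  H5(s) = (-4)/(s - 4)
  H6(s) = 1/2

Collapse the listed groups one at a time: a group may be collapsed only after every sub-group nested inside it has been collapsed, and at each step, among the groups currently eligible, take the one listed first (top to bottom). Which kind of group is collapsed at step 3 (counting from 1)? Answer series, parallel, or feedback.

[1] series reduction of H2, H3
[2] combine (H2*H3), H4, H5 in parallel
[3] apply the feedback formula to H1, ((H2*H3)+H4+H5)
[4] apply the feedback formula to [H1/(1-H1*((H2*H3)+H4+H5))], H6
At step 3 the group reduced is feedback.

Hence the answer: feedback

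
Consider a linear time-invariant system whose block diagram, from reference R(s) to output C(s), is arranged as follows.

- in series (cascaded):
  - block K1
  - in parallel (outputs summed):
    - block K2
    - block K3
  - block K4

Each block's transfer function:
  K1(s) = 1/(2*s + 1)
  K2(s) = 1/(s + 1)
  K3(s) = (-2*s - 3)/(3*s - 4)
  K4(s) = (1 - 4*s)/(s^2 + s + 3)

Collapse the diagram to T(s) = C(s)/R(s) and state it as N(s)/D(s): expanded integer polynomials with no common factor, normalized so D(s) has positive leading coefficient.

1. parallel reduction of K2, K3 gives (-2*s^2 - 2*s - 7)/(3*s^2 - s - 4)
2. combine K1, (K2+K3), K4 in series, giving the overall T(s)

Final answer: (8*s^3 + 6*s^2 + 26*s - 7)/(6*s^5 + 7*s^4 + 10*s^3 - 10*s^2 - 31*s - 12)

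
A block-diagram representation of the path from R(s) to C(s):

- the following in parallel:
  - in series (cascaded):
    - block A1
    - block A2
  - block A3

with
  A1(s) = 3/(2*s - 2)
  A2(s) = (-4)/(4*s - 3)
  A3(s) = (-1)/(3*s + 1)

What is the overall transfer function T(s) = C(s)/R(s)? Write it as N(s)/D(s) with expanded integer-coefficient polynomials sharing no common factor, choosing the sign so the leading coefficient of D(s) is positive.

The answer is (-4*s^2 - 11*s - 9)/(12*s^3 - 17*s^2 + 2*s + 3).

Reasoning:
Step 1: combine A1, A2 in series: (-6)/(4*s^2 - 7*s + 3)
Step 2: sum the parallel branches (A1*A2), A3; the result is T(s) itself (integer coefficients, no common factor, positive leading denominator coefficient)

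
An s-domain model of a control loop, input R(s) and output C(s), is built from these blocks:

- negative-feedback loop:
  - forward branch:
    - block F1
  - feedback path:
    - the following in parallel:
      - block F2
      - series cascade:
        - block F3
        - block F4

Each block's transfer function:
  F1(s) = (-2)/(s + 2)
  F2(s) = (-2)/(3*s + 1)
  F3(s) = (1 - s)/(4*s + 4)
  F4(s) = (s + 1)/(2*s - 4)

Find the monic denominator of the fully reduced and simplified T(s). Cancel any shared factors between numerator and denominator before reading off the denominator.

Step 1: combine F3, F4 in series, giving (1 - s)/(8*s - 16)
Step 2: reduce the parallel group F2, (F3*F4), giving (-3*s^2 - 14*s + 33)/(24*s^2 - 40*s - 16)
Step 3: apply the feedback formula to F1, (F2+(F3*F4)), giving (-24*s^2 + 40*s + 16)/(12*s^3 + 7*s^2 - 34*s - 49)
No further cancellation is possible in the step-3 result, so that is T(s). Its denominator becomes monic after dividing by the leading coefficient 12.

Answer: s^3 + 7*s^2/12 - 17*s/6 - 49/12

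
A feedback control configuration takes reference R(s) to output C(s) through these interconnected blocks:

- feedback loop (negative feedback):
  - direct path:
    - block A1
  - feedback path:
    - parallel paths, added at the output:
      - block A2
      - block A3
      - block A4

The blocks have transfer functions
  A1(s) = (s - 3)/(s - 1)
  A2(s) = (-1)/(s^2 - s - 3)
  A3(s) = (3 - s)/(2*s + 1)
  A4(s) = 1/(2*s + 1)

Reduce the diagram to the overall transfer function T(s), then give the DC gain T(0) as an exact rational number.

Step 1 - parallel reduction of A2, A3, A4 = (-s^3 + 5*s^2 - 3*s - 13)/(2*s^3 - s^2 - 7*s - 3)
Step 2 - feedback reduction of A1, (A2+A3+A4) = (2*s^4 - 7*s^3 - 4*s^2 + 18*s + 9)/(s^4 + 5*s^3 - 24*s^2 + 42)
Step 2 gives the overall T(s). Then T(0) = 9/42 = 3/14.

Final answer: 3/14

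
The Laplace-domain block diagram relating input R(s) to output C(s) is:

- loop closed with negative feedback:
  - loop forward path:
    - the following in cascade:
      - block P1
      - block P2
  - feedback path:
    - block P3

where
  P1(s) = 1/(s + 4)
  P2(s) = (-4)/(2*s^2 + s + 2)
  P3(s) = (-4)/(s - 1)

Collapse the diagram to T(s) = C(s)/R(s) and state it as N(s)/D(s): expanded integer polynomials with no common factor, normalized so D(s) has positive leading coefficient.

Step 1: cascade P1, P2 -> (-4)/(2*s^3 + 9*s^2 + 6*s + 8)
Step 2: close the feedback loop around (P1*P2), P3 - this is the overall T(s), already in the required normalized form

Final answer: (4 - 4*s)/(2*s^4 + 7*s^3 - 3*s^2 + 2*s + 8)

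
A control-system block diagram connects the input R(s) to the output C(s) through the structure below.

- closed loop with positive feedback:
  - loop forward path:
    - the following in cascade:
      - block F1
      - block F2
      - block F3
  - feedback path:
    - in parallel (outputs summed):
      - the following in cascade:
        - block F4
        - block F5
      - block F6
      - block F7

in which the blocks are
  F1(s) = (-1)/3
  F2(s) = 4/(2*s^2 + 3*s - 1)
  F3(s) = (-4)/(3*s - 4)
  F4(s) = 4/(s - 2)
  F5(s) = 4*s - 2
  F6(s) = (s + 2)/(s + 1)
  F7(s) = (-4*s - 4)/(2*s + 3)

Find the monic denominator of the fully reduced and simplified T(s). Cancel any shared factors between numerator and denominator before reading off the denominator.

Step 1 - series reduction of F1, F2, F3 gives 16/(18*s^3 + 3*s^2 - 45*s + 12)
Step 2 - series reduction of F4, F5 gives (16*s - 8)/(s - 2)
Step 3 - sum the parallel branches (F4*F5), F6, F7 gives (30*s^3 + 67*s^2 + 12*s - 28)/(2*s^3 + s^2 - 7*s - 6)
Step 4 - close the feedback loop around (F1*F2*F3), ((F4*F5)+F6+F7) gives (32*s^3 + 16*s^2 - 112*s - 96)/(36*s^6 + 24*s^5 - 213*s^4 - 630*s^3 - 763*s^2 - 6*s + 376)
Step 4 gives the fully reduced T(s), with no common factor left to cancel. The denominator's leading coefficient is 36, so divide each of its coefficients by 36 to get the monic form.

Final answer: s^6 + 2*s^5/3 - 71*s^4/12 - 35*s^3/2 - 763*s^2/36 - s/6 + 94/9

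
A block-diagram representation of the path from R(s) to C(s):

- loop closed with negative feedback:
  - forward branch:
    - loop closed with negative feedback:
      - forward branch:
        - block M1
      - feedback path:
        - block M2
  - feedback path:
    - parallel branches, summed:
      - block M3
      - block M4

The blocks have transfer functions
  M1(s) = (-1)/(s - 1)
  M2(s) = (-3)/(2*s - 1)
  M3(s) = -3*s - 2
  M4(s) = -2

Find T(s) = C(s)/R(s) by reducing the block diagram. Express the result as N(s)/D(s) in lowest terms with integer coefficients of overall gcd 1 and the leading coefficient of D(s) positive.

[1] collapse the loop (M1 forward, M2 return); result (1 - 2*s)/(2*s^2 - 3*s + 4)
[2] reduce the parallel group M3, M4; result -3*s - 4
[3] collapse the loop ([M1/(1+M1*M2)] forward, (M3+M4) return), giving the overall T(s)

Therefore the answer is (1 - 2*s)/(8*s^2 + 2*s).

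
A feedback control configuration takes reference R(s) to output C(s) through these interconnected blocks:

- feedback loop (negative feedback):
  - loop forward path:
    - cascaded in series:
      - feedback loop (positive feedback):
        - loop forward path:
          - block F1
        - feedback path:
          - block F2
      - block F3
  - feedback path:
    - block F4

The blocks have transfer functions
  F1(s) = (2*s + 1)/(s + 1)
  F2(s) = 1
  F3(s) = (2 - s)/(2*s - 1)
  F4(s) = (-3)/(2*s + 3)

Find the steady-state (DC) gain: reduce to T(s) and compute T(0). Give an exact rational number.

The answer is -1.

Reasoning:
Step 1. feedback reduction of F1, F2 gives (-2*s - 1)/s
Step 2. cascade [F1/(1-F1*F2)], F3 gives (2*s^2 - 3*s - 2)/(2*s^2 - s)
Step 3. reduce the feedback loop with forward ([F1/(1-F1*F2)]*F3) and return F4 gives (4*s^3 - 13*s - 6)/(4*s^3 - 2*s^2 + 6*s + 6)
DC gain: substitute s = 0 into T(s) from step 3: T(0) = -6/6 = -1.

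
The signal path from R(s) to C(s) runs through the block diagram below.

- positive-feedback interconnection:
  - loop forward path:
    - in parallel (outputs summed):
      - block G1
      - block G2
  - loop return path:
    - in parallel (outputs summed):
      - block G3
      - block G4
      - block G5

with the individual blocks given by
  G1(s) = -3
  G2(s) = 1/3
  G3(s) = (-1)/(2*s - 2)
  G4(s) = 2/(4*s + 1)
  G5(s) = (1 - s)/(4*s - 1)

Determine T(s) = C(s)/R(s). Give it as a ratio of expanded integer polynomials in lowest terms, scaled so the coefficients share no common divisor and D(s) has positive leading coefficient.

Step 1: add G1, G2 (parallel) = (-8)/3
Step 2: reduce the parallel group G3, G4, G5 = (-8*s^3 + 14*s^2 - 24*s + 3)/(32*s^3 - 32*s^2 - 2*s + 2)
Step 3: feedback reduction of (G1+G2), (G3+G4+G5): this yields T(s), and no further normalization is needed

Answer: (-128*s^3 + 128*s^2 + 8*s - 8)/(16*s^3 + 8*s^2 - 99*s + 15)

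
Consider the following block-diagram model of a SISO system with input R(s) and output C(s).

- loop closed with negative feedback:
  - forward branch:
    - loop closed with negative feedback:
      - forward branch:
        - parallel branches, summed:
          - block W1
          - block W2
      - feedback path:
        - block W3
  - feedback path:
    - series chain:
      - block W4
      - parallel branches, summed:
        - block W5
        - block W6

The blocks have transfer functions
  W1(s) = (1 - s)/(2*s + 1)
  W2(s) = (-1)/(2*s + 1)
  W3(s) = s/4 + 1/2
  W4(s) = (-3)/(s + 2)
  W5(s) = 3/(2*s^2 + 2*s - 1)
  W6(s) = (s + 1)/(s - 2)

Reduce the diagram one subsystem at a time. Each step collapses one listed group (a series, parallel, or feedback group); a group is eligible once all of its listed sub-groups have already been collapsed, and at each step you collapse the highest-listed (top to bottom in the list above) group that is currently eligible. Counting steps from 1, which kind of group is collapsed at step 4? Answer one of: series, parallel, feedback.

Step 1 - sum the parallel branches W1, W2
Step 2 - feedback reduction of (W1+W2), W3
Step 3 - combine W5, W6 in parallel
Step 4 - reduce the series chain W4, (W5+W6)
Step 5 - feedback reduction of [(W1+W2)/(1+(W1+W2)*W3)], (W4*(W5+W6))
At step 4 the group reduced is series.

Answer: series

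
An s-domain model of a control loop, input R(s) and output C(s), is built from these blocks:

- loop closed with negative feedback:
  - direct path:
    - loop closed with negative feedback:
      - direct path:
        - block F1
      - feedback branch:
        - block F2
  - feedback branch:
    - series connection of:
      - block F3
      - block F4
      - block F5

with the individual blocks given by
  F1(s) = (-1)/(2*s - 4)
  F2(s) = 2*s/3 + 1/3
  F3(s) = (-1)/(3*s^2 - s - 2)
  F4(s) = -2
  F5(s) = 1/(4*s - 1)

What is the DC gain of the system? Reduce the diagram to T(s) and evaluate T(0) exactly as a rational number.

Step 1 - collapse the loop (F1 forward, F2 return) = (-3)/(4*s - 13)
Step 2 - series reduction of F3, F4, F5 = 2/(12*s^3 - 7*s^2 - 7*s + 2)
Step 3 - reduce the feedback loop with forward [F1/(1+F1*F2)] and return (F3*F4*F5) = (-36*s^3 + 21*s^2 + 21*s - 6)/(48*s^4 - 184*s^3 + 63*s^2 + 99*s - 32)
Step 3 gives the overall T(s). Then T(0) = -6/(-32) = 3/16.

Hence the answer: 3/16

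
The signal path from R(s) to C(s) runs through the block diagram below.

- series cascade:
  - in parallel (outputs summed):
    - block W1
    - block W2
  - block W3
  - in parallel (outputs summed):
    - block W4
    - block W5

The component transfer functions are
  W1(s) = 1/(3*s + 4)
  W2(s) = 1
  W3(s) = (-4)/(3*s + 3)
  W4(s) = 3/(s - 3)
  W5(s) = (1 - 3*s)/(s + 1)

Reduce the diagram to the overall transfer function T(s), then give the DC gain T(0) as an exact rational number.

(1) sum the parallel branches W1, W2: (3*s + 5)/(3*s + 4)
(2) parallel reduction of W4, W5: (-3*s^2 + 13*s)/(s^2 - 2*s - 3)
(3) combine (W1+W2), W3, (W4+W5) in series: (36*s^3 - 96*s^2 - 260*s)/(9*s^4 + 3*s^3 - 57*s^2 - 87*s - 36)
DC gain: substitute s = 0 into T(s) from step 3: T(0) = 0/(-36) = 0.

Final answer: 0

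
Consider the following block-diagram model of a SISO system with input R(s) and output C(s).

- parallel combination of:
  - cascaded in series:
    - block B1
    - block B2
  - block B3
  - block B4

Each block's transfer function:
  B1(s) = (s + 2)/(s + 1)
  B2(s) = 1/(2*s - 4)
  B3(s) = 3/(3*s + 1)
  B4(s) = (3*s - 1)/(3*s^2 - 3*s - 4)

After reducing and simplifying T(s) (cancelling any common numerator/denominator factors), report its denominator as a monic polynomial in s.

Step 1 - reduce the series chain B1, B2; result (s + 2)/(2*s^2 - 2*s - 4)
Step 2 - combine (B1*B2), B3, B4 in parallel; result (45*s^4 - 42*s^3 - 107*s^2 + 28*s + 44)/(18*s^5 - 30*s^4 - 54*s^3 + 46*s^2 + 68*s + 16)
Step 2 gives the fully reduced T(s), with no common factor left to cancel. The denominator's leading coefficient is 18, so divide each of its coefficients by 18 to get the monic form.

Final answer: s^5 - 5*s^4/3 - 3*s^3 + 23*s^2/9 + 34*s/9 + 8/9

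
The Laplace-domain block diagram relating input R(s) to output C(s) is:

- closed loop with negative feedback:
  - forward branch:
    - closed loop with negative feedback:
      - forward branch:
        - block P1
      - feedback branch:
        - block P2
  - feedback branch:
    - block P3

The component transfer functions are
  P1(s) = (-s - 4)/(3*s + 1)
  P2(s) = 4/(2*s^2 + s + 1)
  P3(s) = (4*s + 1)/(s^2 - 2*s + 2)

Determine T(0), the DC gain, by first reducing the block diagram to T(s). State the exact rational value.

Answer: 4/17

Working:
Step 1 - apply the feedback formula to P1, P2 = (-2*s^3 - 9*s^2 - 5*s - 4)/(6*s^3 + 5*s^2 - 15)
Step 2 - reduce the feedback loop with forward [P1/(1+P1*P2)] and return P3 = (-2*s^5 - 5*s^4 + 9*s^3 - 12*s^2 - 2*s - 8)/(6*s^5 - 15*s^4 - 36*s^3 - 34*s^2 + 9*s - 34)
The step-2 result is T(s). Setting s = 0: T(0) = -8/(-34) = 4/17.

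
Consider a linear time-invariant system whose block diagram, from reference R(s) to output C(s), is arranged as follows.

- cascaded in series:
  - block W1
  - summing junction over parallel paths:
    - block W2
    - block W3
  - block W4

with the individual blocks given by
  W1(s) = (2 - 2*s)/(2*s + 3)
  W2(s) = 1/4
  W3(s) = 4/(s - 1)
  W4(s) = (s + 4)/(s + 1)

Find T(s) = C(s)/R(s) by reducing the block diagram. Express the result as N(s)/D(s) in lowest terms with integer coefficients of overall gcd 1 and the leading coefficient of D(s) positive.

[1] parallel reduction of W2, W3 gives (s + 15)/(4*s - 4)
[2] reduce the series chain W1, (W2+W3), W4, which is the overall transfer function T(s) = C(s)/R(s) in lowest terms

Hence the answer: (-s^2 - 19*s - 60)/(4*s^2 + 10*s + 6)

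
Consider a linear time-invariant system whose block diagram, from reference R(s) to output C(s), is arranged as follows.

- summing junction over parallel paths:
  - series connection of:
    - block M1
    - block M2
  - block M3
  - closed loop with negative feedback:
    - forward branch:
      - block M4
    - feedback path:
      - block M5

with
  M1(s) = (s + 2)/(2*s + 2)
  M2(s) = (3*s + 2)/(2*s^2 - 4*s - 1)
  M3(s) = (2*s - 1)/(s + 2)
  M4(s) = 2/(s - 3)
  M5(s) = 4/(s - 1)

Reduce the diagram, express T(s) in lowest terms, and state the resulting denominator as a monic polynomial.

Answer: s^6 - 3*s^5 + 5*s^4/2 + 47*s^3/2 - 57*s^2/2 - 113*s/2 - 11

Working:
Step 1 - reduce the series chain M1, M2: (3*s^2 + 8*s + 4)/(4*s^3 - 4*s^2 - 10*s - 2)
Step 2 - reduce the feedback loop with forward M4 and return M5: (2*s - 2)/(s^2 - 4*s + 11)
Step 3 - add (M1*M2), M3, [M4/(1+M4*M5)] (parallel): (8*s^6 - 33*s^5 + 122*s^4 - 109*s^3 - 124*s^2 + 282*s + 118)/(4*s^6 - 12*s^5 + 10*s^4 + 94*s^3 - 114*s^2 - 226*s - 44)
Step 3 gives the fully reduced T(s), with no common factor left to cancel. The denominator's leading coefficient is 4, so divide each of its coefficients by 4 to get the monic form.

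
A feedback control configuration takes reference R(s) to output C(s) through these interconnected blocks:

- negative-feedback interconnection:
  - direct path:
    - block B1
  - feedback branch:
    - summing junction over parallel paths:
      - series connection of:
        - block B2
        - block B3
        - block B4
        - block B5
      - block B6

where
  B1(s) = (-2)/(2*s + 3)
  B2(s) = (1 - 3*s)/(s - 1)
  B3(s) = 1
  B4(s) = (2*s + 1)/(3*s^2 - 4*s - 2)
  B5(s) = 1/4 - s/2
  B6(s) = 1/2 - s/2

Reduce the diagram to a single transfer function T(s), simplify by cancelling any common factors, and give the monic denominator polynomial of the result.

The answer is s^4 - 7*s^3/3 - 2*s^2/3 + 23*s/18 + 7/18.

Reasoning:
(1) cascade B2, B3, B4, B5: (12*s^3 - 4*s^2 - 3*s + 1)/(12*s^3 - 28*s^2 + 8*s + 8)
(2) reduce the parallel group (B2*B3*B4*B5), B6: (-6*s^4 + 32*s^3 - 22*s^2 - 3*s + 5)/(12*s^3 - 28*s^2 + 8*s + 8)
(3) apply the feedback formula to B1, ((B2*B3*B4*B5)+B6): (-12*s^3 + 28*s^2 - 8*s - 8)/(18*s^4 - 42*s^3 - 12*s^2 + 23*s + 7)
No further cancellation is possible in the step-3 result, so that is T(s). Its denominator becomes monic after dividing by the leading coefficient 18.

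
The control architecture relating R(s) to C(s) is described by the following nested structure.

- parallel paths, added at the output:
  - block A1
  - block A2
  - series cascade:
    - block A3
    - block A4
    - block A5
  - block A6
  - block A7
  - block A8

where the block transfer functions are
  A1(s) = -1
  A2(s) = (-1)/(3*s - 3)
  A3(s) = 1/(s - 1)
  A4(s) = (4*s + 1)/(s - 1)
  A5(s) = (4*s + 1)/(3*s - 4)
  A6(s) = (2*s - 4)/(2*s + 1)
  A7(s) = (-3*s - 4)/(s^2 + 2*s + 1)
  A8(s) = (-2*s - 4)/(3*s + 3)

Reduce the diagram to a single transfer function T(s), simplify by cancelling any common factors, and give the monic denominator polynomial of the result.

1. combine A3, A4, A5 in series: (16*s^2 + 8*s + 1)/(3*s^3 - 10*s^2 + 11*s - 4)
2. sum the parallel branches A1, A2, (A3*A4*A5), A6, A7, A8: (-12*s^6 - 11*s^5 + 482*s^4 + 509*s^3 - 185*s^2 - 6*s + 123)/(18*s^6 - 15*s^5 - 48*s^4 + 30*s^3 + 42*s^2 - 15*s - 12)
The result of step 2 is T(s) in lowest terms. Its denominator has leading coefficient 18; dividing the denominator through by 18 makes it monic.

Therefore the answer is s^6 - 5*s^5/6 - 8*s^4/3 + 5*s^3/3 + 7*s^2/3 - 5*s/6 - 2/3.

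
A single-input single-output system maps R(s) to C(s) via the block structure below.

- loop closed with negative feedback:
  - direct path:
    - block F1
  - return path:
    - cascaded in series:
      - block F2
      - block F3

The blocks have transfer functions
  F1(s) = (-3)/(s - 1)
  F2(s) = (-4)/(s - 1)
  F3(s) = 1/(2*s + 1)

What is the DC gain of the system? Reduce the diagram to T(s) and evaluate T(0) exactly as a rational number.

Answer: 3/13

Working:
[1] series reduction of F2, F3; result (-4)/(2*s^2 - s - 1)
[2] reduce the feedback loop with forward F1 and return (F2*F3); result (-6*s^2 + 3*s + 3)/(2*s^3 - 3*s^2 + 13)
DC gain: substitute s = 0 into T(s) from step 2: T(0) = 3/13.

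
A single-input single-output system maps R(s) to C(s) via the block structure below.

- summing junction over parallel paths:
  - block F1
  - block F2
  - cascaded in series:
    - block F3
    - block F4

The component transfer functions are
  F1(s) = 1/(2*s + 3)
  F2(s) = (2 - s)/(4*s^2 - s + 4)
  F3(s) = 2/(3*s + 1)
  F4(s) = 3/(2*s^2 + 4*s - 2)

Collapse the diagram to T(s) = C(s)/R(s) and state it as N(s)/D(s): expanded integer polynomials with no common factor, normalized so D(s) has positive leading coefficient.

Step 1. series reduction of F3, F4: 3/(3*s^3 + 7*s^2 - s - 1)
Step 2. parallel reduction of F1, F2, (F3*F4); the result is T(s) itself (integer coefficients, no common factor, positive leading denominator coefficient)

Therefore the answer is (6*s^5 + 14*s^4 + 52*s^3 + 98*s^2 + 5*s + 26)/(24*s^6 + 86*s^5 + 77*s^4 + 53*s^3 + 69*s^2 - 17*s - 12).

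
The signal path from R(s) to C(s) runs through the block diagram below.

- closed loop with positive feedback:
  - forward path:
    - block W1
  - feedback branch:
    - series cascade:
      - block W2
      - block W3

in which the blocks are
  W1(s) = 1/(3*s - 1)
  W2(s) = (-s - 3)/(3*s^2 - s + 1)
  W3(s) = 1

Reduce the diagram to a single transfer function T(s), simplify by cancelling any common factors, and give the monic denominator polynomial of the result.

1. reduce the series chain W2, W3; result (-s - 3)/(3*s^2 - s + 1)
2. close the feedback loop around W1, (W2*W3); result (3*s^2 - s + 1)/(9*s^3 - 6*s^2 + 5*s + 2)
No further cancellation is possible in the step-2 result, so that is T(s). Its denominator becomes monic after dividing by the leading coefficient 9.

Final answer: s^3 - 2*s^2/3 + 5*s/9 + 2/9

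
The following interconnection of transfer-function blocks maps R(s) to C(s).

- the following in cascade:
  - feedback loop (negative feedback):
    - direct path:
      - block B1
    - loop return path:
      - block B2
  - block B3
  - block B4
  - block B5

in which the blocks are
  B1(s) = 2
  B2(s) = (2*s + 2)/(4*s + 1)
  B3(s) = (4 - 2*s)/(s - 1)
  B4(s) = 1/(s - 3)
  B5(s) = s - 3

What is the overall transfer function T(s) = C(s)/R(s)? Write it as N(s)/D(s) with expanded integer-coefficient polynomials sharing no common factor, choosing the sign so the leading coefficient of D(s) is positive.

Answer: (-16*s^2 + 28*s + 8)/(8*s^2 - 3*s - 5)

Working:
Step 1 - reduce the feedback loop with forward B1 and return B2: (8*s + 2)/(8*s + 5)
Step 2 - multiply [B1/(1+B1*B2)], B3, B4, B5 (series); the result is T(s) itself (integer coefficients, no common factor, positive leading denominator coefficient)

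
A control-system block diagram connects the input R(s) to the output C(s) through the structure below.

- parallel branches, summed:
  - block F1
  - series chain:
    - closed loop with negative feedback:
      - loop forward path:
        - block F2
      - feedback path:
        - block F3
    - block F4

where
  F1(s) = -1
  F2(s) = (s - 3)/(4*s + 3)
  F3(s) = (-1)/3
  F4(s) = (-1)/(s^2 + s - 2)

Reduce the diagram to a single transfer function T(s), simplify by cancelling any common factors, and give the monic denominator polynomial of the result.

Reducing step by step:

[1] apply the feedback formula to F2, F3, giving (3*s - 9)/(11*s + 12)
[2] cascade [F2/(1+F2*F3)], F4, giving (9 - 3*s)/(11*s^3 + 23*s^2 - 10*s - 24)
[3] parallel reduction of F1, ([F2/(1+F2*F3)]*F4), giving (-11*s^3 - 23*s^2 + 7*s + 33)/(11*s^3 + 23*s^2 - 10*s - 24)
That last expression is T(s), already simplified. Scaling its denominator by 1/11 (the reciprocal of the leading coefficient) yields the monic denominator.

Answer: s^3 + 23*s^2/11 - 10*s/11 - 24/11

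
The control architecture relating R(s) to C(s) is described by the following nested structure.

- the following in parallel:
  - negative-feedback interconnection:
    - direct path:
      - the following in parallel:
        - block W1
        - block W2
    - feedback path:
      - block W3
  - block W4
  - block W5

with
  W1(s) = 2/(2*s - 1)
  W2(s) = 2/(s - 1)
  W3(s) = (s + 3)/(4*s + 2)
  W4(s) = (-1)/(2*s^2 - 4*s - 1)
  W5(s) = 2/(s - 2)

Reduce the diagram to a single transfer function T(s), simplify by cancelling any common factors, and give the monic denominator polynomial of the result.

Reducing step by step:

Step 1: combine W1, W2 in parallel -> (6*s - 4)/(2*s^2 - 3*s + 1)
Step 2: apply the feedback formula to (W1+W2), W3 -> (12*s^2 - 2*s - 4)/(4*s^3 - s^2 + 6*s - 5)
Step 3: add [(W1+W2)/(1+(W1+W2)*W3)], W4, W5 (parallel) -> (40*s^5 - 140*s^4 + 125*s^3 - 32*s^2 + 13*s - 8)/(8*s^6 - 34*s^5 + 48*s^4 - 57*s^3 + 80*s^2 - 23*s - 10)
Step 3 gives the fully reduced T(s), with no common factor left to cancel. The denominator's leading coefficient is 8, so divide each of its coefficients by 8 to get the monic form.

Answer: s^6 - 17*s^5/4 + 6*s^4 - 57*s^3/8 + 10*s^2 - 23*s/8 - 5/4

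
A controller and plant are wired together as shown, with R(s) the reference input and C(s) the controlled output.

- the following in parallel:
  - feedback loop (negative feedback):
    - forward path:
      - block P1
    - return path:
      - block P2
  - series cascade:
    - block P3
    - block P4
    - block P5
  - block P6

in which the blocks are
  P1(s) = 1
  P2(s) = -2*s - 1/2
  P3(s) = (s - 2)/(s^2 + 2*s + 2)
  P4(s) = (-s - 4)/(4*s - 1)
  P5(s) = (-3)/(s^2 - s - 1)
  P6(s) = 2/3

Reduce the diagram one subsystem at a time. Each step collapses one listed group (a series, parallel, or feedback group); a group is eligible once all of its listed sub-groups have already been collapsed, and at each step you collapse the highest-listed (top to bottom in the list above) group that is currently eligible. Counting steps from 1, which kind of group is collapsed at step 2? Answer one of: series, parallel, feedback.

Step 1 - apply the feedback formula to P1, P2
Step 2 - series reduction of P3, P4, P5
Step 3 - combine [P1/(1+P1*P2)], (P3*P4*P5), P6 in parallel
Step 2 collapses a series group.

Hence the answer: series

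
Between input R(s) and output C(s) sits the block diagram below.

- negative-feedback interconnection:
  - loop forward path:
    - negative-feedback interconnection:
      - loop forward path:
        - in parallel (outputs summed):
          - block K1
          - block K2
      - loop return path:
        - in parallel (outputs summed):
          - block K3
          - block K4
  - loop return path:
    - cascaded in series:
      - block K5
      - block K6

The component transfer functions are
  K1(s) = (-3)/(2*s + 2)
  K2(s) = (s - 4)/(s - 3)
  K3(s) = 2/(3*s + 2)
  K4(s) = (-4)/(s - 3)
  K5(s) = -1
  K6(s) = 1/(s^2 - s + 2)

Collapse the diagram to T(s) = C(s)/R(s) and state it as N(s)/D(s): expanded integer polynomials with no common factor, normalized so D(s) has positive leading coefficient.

The answer is (6*s^6 - 47*s^5 + 107*s^4 - 89*s^3 + 55*s^2 + 100*s - 12)/(6*s^6 - 52*s^5 + 112*s^4 + 71*s^3 - 94*s^2 + 295*s + 50).

Reasoning:
(1) combine K1, K2 in parallel -> (2*s^2 - 9*s + 1)/(2*s^2 - 4*s - 6)
(2) reduce the parallel group K3, K4 -> (-10*s - 14)/(3*s^2 - 7*s - 6)
(3) feedback reduction of (K1+K2), (K3+K4) -> (6*s^4 - 41*s^3 + 54*s^2 + 47*s - 6)/(6*s^4 - 46*s^3 + 60*s^2 + 182*s + 22)
(4) combine K5, K6 in series -> (-1)/(s^2 - s + 2)
(5) apply the feedback formula to [(K1+K2)/(1+(K1+K2)*(K3+K4))], (K5*K6); the result is T(s) itself (integer coefficients, no common factor, positive leading denominator coefficient)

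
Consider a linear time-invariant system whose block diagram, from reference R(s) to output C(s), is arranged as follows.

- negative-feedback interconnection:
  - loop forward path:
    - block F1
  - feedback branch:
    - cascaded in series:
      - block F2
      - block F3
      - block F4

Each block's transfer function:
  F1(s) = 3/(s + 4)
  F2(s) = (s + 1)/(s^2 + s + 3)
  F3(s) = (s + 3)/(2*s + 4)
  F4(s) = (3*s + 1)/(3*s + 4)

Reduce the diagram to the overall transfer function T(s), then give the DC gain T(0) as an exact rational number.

Reducing step by step:

1. reduce the series chain F2, F3, F4 = (3*s^3 + 13*s^2 + 13*s + 3)/(6*s^4 + 26*s^3 + 54*s^2 + 76*s + 48)
2. apply the feedback formula to F1, (F2*F3*F4) = (18*s^4 + 78*s^3 + 162*s^2 + 228*s + 144)/(6*s^5 + 50*s^4 + 167*s^3 + 331*s^2 + 391*s + 201)
That last expression is T(s); at s = 0 only the constant terms survive, so T(0) = 144/201 = 48/67.

Answer: 48/67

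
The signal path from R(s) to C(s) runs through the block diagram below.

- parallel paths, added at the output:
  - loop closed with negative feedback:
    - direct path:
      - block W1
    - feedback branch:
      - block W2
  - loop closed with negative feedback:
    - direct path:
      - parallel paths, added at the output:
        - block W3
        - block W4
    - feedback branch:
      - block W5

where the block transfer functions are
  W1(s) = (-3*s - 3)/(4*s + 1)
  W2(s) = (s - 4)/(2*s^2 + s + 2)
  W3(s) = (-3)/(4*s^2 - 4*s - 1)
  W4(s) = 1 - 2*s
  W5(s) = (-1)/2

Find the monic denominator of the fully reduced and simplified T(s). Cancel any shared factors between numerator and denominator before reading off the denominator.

The answer is s^6 - s^5/8 + 21*s^4/16 + 19*s^3/32 - 79*s^2/32 - 3*s/4 + 7/16.

Reasoning:
1. feedback reduction of W1, W2; result (-6*s^3 - 9*s^2 - 9*s - 6)/(8*s^3 + 3*s^2 + 18*s + 14)
2. parallel reduction of W3, W4; result (-8*s^3 + 12*s^2 - 2*s - 4)/(4*s^2 - 4*s - 1)
3. feedback reduction of (W3+W4), W5; result (-8*s^3 + 12*s^2 - 2*s - 4)/(4*s^3 - 2*s^2 - 3*s + 1)
4. combine [W1/(1+W1*W2)], [(W3+W4)/(1+(W3+W4)*W5)] in parallel; result (-88*s^6 + 48*s^5 - 124*s^4 + 81*s^3 + 150*s^2 - 91*s - 62)/(32*s^6 - 4*s^5 + 42*s^4 + 19*s^3 - 79*s^2 - 24*s + 14)
No further cancellation is possible in the step-4 result, so that is T(s). Its denominator becomes monic after dividing by the leading coefficient 32.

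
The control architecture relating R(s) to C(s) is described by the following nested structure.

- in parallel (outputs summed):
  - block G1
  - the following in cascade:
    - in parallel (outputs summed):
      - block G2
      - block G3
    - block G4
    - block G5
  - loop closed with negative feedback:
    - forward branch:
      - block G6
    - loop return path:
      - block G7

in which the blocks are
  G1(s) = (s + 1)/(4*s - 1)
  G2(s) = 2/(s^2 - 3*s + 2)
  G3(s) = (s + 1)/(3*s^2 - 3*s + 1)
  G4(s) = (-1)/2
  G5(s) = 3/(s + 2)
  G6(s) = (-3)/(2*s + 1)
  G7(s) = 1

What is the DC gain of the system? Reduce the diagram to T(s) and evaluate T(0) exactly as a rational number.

Answer: -1

Working:
Step 1. reduce the parallel group G2, G3; result (s^3 + 4*s^2 - 7*s + 4)/(3*s^4 - 12*s^3 + 16*s^2 - 9*s + 2)
Step 2. series reduction of (G2+G3), G4, G5; result (-3*s^3 - 12*s^2 + 21*s - 12)/(6*s^5 - 12*s^4 - 16*s^3 + 46*s^2 - 32*s + 8)
Step 3. reduce the feedback loop with forward G6 and return G7; result (-3)/(2*s - 2)
Step 4. sum the parallel branches G1, ((G2+G3)*G4*G5), [G6/(1+G6*G7)]; result (6*s^6 - 42*s^5 + 5*s^4 + 108*s^3 - 67*s^2 - 9*s + 8)/(24*s^6 - 54*s^5 - 52*s^4 + 200*s^3 - 174*s^2 + 64*s - 8)
Evaluating the step-4 result (the overall T(s)) at s = 0 gives T(0) = 8/(-8) = -1.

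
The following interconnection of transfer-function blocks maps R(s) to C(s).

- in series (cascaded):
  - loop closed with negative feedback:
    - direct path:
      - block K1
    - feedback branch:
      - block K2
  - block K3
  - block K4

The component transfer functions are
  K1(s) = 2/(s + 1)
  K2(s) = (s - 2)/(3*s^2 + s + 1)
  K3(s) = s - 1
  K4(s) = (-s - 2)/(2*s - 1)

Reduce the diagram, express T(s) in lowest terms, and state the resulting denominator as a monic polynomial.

First reduce the diagram to T(s).

[1] feedback reduction of K1, K2: (6*s^2 + 2*s + 2)/(3*s^3 + 4*s^2 + 4*s - 3)
[2] cascade [K1/(1+K1*K2)], K3, K4: (-6*s^4 - 8*s^3 + 8*s^2 + 2*s + 4)/(6*s^4 + 5*s^3 + 4*s^2 - 10*s + 3)
Step 2 gives the fully reduced T(s), with no common factor left to cancel. The denominator's leading coefficient is 6, so divide each of its coefficients by 6 to get the monic form.

Answer: s^4 + 5*s^3/6 + 2*s^2/3 - 5*s/3 + 1/2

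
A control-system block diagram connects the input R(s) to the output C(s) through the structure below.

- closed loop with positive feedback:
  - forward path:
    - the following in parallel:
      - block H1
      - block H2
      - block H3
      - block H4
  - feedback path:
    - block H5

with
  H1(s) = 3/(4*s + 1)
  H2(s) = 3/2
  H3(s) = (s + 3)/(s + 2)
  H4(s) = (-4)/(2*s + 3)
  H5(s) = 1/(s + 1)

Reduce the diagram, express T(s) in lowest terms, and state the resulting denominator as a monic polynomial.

Reducing step by step:

[1] sum the parallel branches H1, H2, H3, H4 -> (40*s^3 + 146*s^2 + 153*s + 56)/(16*s^3 + 60*s^2 + 62*s + 12)
[2] close the feedback loop around (H1+H2+H3+H4), H5 -> (40*s^4 + 186*s^3 + 299*s^2 + 209*s + 56)/(16*s^4 + 36*s^3 - 24*s^2 - 79*s - 44)
No further cancellation is possible in the step-2 result, so that is T(s). Its denominator becomes monic after dividing by the leading coefficient 16.

Answer: s^4 + 9*s^3/4 - 3*s^2/2 - 79*s/16 - 11/4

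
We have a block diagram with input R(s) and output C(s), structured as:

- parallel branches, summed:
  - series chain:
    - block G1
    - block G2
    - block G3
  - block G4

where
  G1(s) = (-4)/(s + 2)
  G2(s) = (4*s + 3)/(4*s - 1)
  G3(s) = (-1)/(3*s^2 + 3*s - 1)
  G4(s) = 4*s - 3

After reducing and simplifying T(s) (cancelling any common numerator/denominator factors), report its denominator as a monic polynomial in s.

Reducing step by step:

Step 1 - series reduction of G1, G2, G3 = (16*s + 12)/(12*s^4 + 33*s^3 + 11*s^2 - 13*s + 2)
Step 2 - parallel reduction of (G1*G2*G3), G4 = (48*s^5 + 96*s^4 - 55*s^3 - 85*s^2 + 63*s + 6)/(12*s^4 + 33*s^3 + 11*s^2 - 13*s + 2)
The result of step 2 is T(s) in lowest terms. Its denominator has leading coefficient 12; dividing the denominator through by 12 makes it monic.

Answer: s^4 + 11*s^3/4 + 11*s^2/12 - 13*s/12 + 1/6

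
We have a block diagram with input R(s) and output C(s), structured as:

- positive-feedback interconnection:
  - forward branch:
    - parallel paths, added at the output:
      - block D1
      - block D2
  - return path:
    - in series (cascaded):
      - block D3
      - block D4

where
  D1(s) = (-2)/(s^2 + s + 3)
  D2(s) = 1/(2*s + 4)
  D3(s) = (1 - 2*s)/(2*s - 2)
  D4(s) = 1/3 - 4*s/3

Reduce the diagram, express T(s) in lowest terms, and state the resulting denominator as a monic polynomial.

Answer: s^4 + 27*s^3/2 + 45*s^2/4 - 15*s/4 - 67/4

Working:
[1] parallel reduction of D1, D2 -> (s^2 - 3*s - 5)/(2*s^3 + 6*s^2 + 10*s + 12)
[2] combine D3, D4 in series -> (8*s^2 - 6*s + 1)/(6*s - 6)
[3] reduce the feedback loop with forward (D1+D2) and return (D3*D4) -> (6*s^3 - 24*s^2 - 12*s + 30)/(4*s^4 + 54*s^3 + 45*s^2 - 15*s - 67)
T(s) is the step-3 result (common factors already cancelled). Leading coefficient of the denominator: 4. Divide through by 4 for the monic polynomial.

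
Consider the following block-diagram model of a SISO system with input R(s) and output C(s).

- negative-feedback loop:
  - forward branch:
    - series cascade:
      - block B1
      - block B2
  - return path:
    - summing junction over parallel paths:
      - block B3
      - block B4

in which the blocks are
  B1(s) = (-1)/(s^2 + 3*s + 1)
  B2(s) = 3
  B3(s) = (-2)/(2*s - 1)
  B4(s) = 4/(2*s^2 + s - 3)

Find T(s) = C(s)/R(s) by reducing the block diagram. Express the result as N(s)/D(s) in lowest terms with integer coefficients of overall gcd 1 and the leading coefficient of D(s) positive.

Step 1. multiply B1, B2 (series) gives (-3)/(s^2 + 3*s + 1)
Step 2. combine B3, B4 in parallel gives (-4*s^2 + 6*s + 2)/(4*s^3 - 7*s + 3)
Step 3. collapse the loop ((B1*B2) forward, (B3+B4) return), which is the overall transfer function T(s) = C(s)/R(s) in lowest terms

Answer: (-12*s^3 + 21*s - 9)/(4*s^5 + 12*s^4 - 3*s^3 - 6*s^2 - 16*s - 3)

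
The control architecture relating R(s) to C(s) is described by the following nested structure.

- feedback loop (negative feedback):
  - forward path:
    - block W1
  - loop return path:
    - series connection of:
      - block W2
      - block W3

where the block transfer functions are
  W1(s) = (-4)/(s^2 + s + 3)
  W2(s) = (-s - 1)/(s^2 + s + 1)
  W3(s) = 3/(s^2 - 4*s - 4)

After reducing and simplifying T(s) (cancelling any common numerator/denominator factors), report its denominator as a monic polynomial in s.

Answer: s^6 - 2*s^5 - 7*s^4 - 24*s^3 - 33*s^2 - 16*s

Working:
Step 1: cascade W2, W3 gives (-3*s - 3)/(s^4 - 3*s^3 - 7*s^2 - 8*s - 4)
Step 2: close the feedback loop around W1, (W2*W3) gives (-4*s^4 + 12*s^3 + 28*s^2 + 32*s + 16)/(s^6 - 2*s^5 - 7*s^4 - 24*s^3 - 33*s^2 - 16*s)
T(s) is the step-2 result (common factors already cancelled). Leading coefficient of the denominator: 1, so no rescaling is needed.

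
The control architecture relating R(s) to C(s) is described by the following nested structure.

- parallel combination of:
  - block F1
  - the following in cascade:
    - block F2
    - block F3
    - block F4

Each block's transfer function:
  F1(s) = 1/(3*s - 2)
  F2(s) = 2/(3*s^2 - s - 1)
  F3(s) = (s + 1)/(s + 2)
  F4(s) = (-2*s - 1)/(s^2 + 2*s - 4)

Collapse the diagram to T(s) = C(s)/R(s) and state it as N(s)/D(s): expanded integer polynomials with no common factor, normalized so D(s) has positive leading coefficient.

Answer: (3*s^5 + 11*s^4 - 17*s^3 - 38*s^2 + 14*s + 12)/(9*s^6 + 27*s^5 - 37*s^4 - 74*s^3 + 80*s^2 + 8*s - 16)

Working:
(1) cascade F2, F3, F4 gives (-4*s^2 - 6*s - 2)/(3*s^5 + 11*s^4 - 5*s^3 - 28*s^2 + 8*s + 8)
(2) add F1, (F2*F3*F4) (parallel); the result is T(s) itself (integer coefficients, no common factor, positive leading denominator coefficient)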